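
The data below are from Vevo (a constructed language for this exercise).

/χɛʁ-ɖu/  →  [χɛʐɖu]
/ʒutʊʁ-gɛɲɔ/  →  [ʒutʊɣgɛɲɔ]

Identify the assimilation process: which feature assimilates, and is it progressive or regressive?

regressive place assimilation

The segment that alternates is /ʁ/, which surfaces as [ʐ] when adjacent to /ɖ/.
/ʁ/ is uvular while /ɖ/ is retroflex; the output [ʐ] is retroflex, matching the trigger — so the feature that spreads is place.
Manner and voice are unchanged, so the assimilation is partial, not total.
The same holds elsewhere in the data: /ʁ/ → [ɣ] before /g/ (uvular → velar, matching velar) — only place changes, and always toward the following segment.
The trigger is the following segment, so the direction is regressive (anticipatory).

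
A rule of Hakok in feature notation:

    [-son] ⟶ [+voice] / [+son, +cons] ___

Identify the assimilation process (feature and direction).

progressive voicing assimilation

The target ([-son], obstruents) acquires [+voice] next to a sonorant consonant ([+son, +cons]) — it takes on the voicing of its neighbour, so the feature that spreads is voicing.
The conditioning segment sits to the left of the focus bar, meaning the trigger precedes the segment that changes — progressive assimilation.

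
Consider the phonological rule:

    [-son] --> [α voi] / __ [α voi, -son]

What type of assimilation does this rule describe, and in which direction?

regressive voicing assimilation

The rule copies [voi] from the environment onto the target, so the assimilating feature is voicing.
The conditioning segment sits to the right of the focus bar, meaning the trigger follows the segment that changes — regressive assimilation.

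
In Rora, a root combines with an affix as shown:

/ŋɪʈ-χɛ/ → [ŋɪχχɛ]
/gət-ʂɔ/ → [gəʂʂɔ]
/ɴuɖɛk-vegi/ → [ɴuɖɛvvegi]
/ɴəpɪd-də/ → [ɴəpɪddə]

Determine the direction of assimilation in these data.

The segment that alternates is /ʈ/, which surfaces as [χ] when adjacent to /χ/.
The output [χ] is identical to the trigger /χ/ — every feature (place, manner, voicing) has been copied — so this is total assimilation.
The other forms behave the same way: /t/ → [ʂ] before /ʂ/; /k/ → [v] before /v/ — in each case the output is a copy of the following consonant.
In [ɴəpɪddə] the two consonants at the boundary are already identical (/d/ + /d/), so the rule applies vacuously and nothing changes.
The trigger is the following segment, so the direction is regressive (anticipatory).

regressive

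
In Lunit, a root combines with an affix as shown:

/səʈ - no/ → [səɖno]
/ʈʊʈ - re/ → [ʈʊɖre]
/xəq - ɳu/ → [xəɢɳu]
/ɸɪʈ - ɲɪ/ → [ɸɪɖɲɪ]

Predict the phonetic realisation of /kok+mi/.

[kogmi]

The data show regressive voicing assimilation: /ʈ/ → [ɖ] before /n/; /ʈ/ → [ɖ] before /r/; /q/ → [ɢ] before /ɳ/; /ʈ/ → [ɖ] before /ɲ/. In each pair only voicing changes, matching the following consonant, while place and manner stay constant.
/k/ is a voiceless velar stop. The following trigger /m/ is voiced, so /k/ must become voiced as well.
The voiced velar stop is [g], so /k/ → [g].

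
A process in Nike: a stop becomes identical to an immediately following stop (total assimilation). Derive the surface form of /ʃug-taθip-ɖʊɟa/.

[ʃuttaθiɖɖʊɟa]

/g/ is the segment targeted by the rule; it sits immediately before /t/, so it assimilates completely and surfaces as [t].
The same rule applies at the second boundary: /p/ → [ɖ] next to /ɖ/.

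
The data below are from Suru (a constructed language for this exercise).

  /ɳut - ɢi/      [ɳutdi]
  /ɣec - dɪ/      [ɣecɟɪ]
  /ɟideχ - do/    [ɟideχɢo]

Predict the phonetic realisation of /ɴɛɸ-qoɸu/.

[ɴɛɸpoɸu]

The data show progressive place assimilation: /ɢ/ → [d] after /t/; /d/ → [ɟ] after /c/; /d/ → [ɢ] after /χ/. In each pair only place changes, matching the preceding consonant, while manner and voice stay constant.
The rule targets /q/ (voiceless uvular stop), which sits after the trigger /ɸ/ (bilabial).
Changing only its place to bilabial gives [p] — the voiceless bilabial stop.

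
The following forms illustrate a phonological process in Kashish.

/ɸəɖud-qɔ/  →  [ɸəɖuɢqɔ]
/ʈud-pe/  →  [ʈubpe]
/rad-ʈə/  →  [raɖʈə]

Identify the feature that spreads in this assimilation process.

Underlying /d/ is realised as [ɢ] next to /q/; /q/ itself does not change.
The change alveolar → uvular matches the place of the following /q/, identifying this as place assimilation.
Checking the remaining alternations: /d/ → [b] before /p/ (alveolar → bilabial, matching bilabial); /d/ → [ɖ] before /ʈ/ (alveolar → retroflex, matching retroflex) — only place changes, and always toward the following segment.

place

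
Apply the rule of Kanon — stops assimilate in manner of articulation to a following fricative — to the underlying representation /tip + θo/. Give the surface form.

The rule targets /p/ (voiceless bilabial stop), which sits before the trigger /θ/ (fricative).
Changing only its manner to fricative gives [ɸ] — the voiceless bilabial fricative.

[tiɸθo]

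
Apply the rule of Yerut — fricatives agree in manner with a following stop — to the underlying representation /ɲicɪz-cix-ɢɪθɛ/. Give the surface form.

The rule targets /z/ (voiced alveolar fricative), which sits before the trigger /c/ (stop).
The voiced alveolar stop is [d], so /z/ → [d].
The same rule applies at the second boundary: /x/ → [k] next to /ɢ/.

[ɲicɪdcikɢɪθɛ]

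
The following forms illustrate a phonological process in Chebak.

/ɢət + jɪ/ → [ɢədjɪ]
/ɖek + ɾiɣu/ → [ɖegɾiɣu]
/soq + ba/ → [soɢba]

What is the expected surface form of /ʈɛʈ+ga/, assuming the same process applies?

[ʈɛɖga]

The data show regressive voicing assimilation: /t/ → [d] before /j/; /k/ → [g] before /ɾ/; /q/ → [ɢ] before /b/. In each pair only voicing changes, matching the following consonant, while place and manner stay constant.
/ʈ/ is a voiceless retroflex stop. The following trigger /g/ is voiced, so /ʈ/ must become voiced as well.
A voiced retroflex stop is [ɖ], so the surface segment is [ɖ].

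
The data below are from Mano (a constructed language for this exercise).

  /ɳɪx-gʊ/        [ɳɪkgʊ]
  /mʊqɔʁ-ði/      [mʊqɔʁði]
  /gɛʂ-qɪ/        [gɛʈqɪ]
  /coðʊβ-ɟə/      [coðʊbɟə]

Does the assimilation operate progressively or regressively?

regressive

Comparing underlying and surface forms, /x/ → [k] is the alternation; the neighbouring /g/ is constant.
The change fricative → stop matches the manner of the following /g/, identifying this as manner assimilation.
Checking the remaining alternations: /ʂ/ → [ʈ] before /q/ (fricative → stop, matching a stop); /β/ → [b] before /ɟ/ (fricative → stop, matching a stop) — only manner changes, and always toward the following segment.
Nothing changes in [mʊqɔʁði]: there the adjacent consonants already agree in manner (/ʁ/ and /ð/ are both fricatives), so this form is consistent with the same rule.
Since the segment that changes precedes the conditioning segment, the assimilation is regressive.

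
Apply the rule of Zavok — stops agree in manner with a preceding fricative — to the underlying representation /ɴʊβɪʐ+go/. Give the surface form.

/g/ is a voiced velar stop. The preceding trigger /ʐ/ is a fricative, so /g/ must become a fricative as well.
The voiced velar fricative is [ɣ], so /g/ → [ɣ].

[ɴʊβɪʐɣo]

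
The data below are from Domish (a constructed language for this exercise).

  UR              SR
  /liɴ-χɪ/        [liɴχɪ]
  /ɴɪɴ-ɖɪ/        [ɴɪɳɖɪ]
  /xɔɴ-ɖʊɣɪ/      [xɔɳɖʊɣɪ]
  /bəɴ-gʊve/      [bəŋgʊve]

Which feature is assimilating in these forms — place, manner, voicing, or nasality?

Underlying /ɴ/ is realised as [ɳ] next to /ɖ/; /ɖ/ itself does not change.
The change uvular → retroflex matches the place of the following /ɖ/, identifying this as place assimilation.
The same holds elsewhere in the data: /ɴ/ → [ŋ] before /g/ (uvular → velar, matching velar) — only place changes, and always toward the following segment.
No alternation appears in [liɴχɪ]: there the adjacent consonants already agree in place (/ɴ/ and /χ/ are both uvular), so this form is consistent with the same rule.

place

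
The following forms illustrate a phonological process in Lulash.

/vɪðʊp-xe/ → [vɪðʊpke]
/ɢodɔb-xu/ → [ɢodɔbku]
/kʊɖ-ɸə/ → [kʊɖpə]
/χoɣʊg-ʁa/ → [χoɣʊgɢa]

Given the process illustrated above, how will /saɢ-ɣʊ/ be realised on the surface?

[saɢgʊ]

The data show progressive manner assimilation: /x/ → [k] after /p/; /x/ → [k] after /b/; /ɸ/ → [p] after /ɖ/; /ʁ/ → [ɢ] after /g/. In each pair only manner changes, matching the preceding consonant, while place and voice stay constant.
The rule targets /ɣ/ (voiced velar fricative), which sits after the trigger /ɢ/ (stop).
The voiced velar stop is [g], so /ɣ/ → [g].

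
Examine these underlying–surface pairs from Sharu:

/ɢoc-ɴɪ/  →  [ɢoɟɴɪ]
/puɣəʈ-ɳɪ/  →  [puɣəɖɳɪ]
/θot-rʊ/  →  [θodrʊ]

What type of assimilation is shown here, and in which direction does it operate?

Underlying /c/ is realised as [ɟ] next to /ɴ/; /ɴ/ itself does not change.
/c/ is voiceless while /ɴ/ is voiced; the output [ɟ] is voiced, matching the trigger — so the feature that spreads is voicing.
Place and manner are unchanged, so the assimilation is partial, not total.
Checking the remaining alternations: /ʈ/ → [ɖ] before /ɳ/ (voiceless → voiced, matching voiced); /t/ → [d] before /r/ (voiceless → voiced, matching voiced) — only voicing changes, and always toward the following segment.
Since the segment that changes precedes the conditioning segment, the assimilation is regressive.

regressive voicing assimilation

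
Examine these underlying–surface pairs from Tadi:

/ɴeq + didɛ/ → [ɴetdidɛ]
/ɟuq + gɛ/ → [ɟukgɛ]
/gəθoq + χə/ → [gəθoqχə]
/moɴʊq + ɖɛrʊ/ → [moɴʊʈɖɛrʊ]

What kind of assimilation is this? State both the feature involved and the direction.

regressive place assimilation

Underlying /q/ is realised as [t] next to /d/; /d/ itself does not change.
The change uvular → alveolar matches the place of the following /d/, identifying this as place assimilation.
Manner and voice are unchanged, so the assimilation is partial, not total.
Checking the remaining alternations: /q/ → [k] before /g/ (uvular → velar, matching velar); /q/ → [ʈ] before /ɖ/ (uvular → retroflex, matching retroflex) — only place changes, and always toward the following segment.
Nothing changes in [gəθoqχə]: there the adjacent consonants already agree in place (/q/ and /χ/ are both uvular), so this form is consistent with the same rule.
Since the segment that changes precedes the conditioning segment, the assimilation is regressive.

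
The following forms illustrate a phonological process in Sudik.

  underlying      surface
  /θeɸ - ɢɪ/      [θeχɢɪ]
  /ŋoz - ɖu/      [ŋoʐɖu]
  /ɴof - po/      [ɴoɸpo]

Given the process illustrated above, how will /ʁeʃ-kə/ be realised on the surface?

[ʁexkə]

The data show regressive place assimilation: /ɸ/ → [χ] before /ɢ/; /z/ → [ʐ] before /ɖ/; /f/ → [ɸ] before /p/. In each pair only place changes, matching the following consonant, while manner and voice stay constant.
/ʃ/ is a voiceless postalveolar fricative. The following trigger /k/ is velar, so /ʃ/ must become velar as well.
Changing only its place to velar gives [x] — the voiceless velar fricative.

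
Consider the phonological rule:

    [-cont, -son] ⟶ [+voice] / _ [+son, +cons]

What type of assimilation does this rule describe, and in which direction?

The target ([-cont, -son], stops) acquires [+voice] next to a sonorant consonant ([+son, +cons]) — it takes on the voicing of its neighbour, so the feature that spreads is voicing.
Since the environment is written after the underscore, the trigger follows the target; the direction is regressive.

regressive voicing assimilation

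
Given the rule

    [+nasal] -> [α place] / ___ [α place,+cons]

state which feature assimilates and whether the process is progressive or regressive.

The shared variable α links the value of the place features (abbreviated [place]) on the target to the same value on the neighbouring segment, so place is the feature that assimilates.
The conditioning segment sits to the right of the focus bar, meaning the trigger follows the segment that changes — regressive assimilation.

regressive place assimilation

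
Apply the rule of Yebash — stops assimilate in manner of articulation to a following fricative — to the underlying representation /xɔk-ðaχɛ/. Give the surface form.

[xɔxðaχɛ]

The rule targets /k/ (voiceless velar stop), which sits before the trigger /ð/ (fricative).
The voiceless velar fricative is [x], so /k/ → [x].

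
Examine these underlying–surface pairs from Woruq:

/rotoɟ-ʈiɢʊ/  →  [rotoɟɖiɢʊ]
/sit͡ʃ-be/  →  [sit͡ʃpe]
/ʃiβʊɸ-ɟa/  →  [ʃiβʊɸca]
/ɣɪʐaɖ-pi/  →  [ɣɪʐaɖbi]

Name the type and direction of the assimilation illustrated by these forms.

Underlying /ʈ/ is realised as [ɖ] next to /ɟ/; /ɟ/ itself does not change.
The change voiceless → voiced matches the voicing of the preceding /ɟ/, identifying this as voicing assimilation.
Place and manner are unchanged, so the assimilation is partial, not total.
Checking the remaining alternations: /b/ → [p] after /t͡ʃ/ (voiced → voiceless, matching voiceless); /ɟ/ → [c] after /ɸ/ (voiced → voiceless, matching voiceless); /p/ → [b] after /ɖ/ (voiceless → voiced, matching voiced) — only voicing changes, and always toward the preceding segment.
The trigger is the preceding segment, so the direction is progressive (perseverative).

progressive voicing assimilation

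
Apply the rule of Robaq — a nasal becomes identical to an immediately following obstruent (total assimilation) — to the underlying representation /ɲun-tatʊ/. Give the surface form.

[ɲuttatʊ]

/n/ is the segment targeted by the rule; it sits immediately before /t/, so it assimilates completely and surfaces as [t].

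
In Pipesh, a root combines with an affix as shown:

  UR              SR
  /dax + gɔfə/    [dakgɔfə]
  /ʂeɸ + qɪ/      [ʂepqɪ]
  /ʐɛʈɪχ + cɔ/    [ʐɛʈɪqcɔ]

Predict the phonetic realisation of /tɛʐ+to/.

[tɛɖto]

The data show regressive manner assimilation: /x/ → [k] before /g/; /ɸ/ → [p] before /q/; /χ/ → [q] before /c/. In each pair only manner changes, matching the following consonant, while place and voice stay constant.
The rule targets /ʐ/ (voiced retroflex fricative), which sits before the trigger /t/ (stop).
A voiced retroflex stop is [ɖ], so the surface segment is [ɖ].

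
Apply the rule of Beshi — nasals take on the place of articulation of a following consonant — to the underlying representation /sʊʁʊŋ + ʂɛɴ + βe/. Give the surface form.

[sʊʁʊɳʂɛmβe]

The rule targets /ŋ/ (voiced velar nasal), which sits before the trigger /ʂ/ (retroflex).
Changing only its place to retroflex gives [ɳ] — the voiced retroflex nasal.
At the second juncture, /ɴ/ likewise becomes [m] adjacent to /β/.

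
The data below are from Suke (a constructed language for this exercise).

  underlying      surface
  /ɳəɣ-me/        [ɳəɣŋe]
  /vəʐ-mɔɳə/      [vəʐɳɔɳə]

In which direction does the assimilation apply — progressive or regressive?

Underlying /m/ is realised as [ŋ] next to /ɣ/; /ɣ/ itself does not change.
/m/ is bilabial while /ɣ/ is velar; the output [ŋ] is velar, matching the trigger — so the feature that spreads is place.
The other alternating form patterns the same way: /m/ → [ɳ] after /ʐ/ (bilabial → retroflex, matching retroflex) — only place changes, and always toward the preceding segment.
The trigger is the preceding segment, so the direction is progressive (perseverative).

progressive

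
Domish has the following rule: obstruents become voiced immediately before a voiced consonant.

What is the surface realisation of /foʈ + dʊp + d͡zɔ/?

/ʈ/ is a voiceless retroflex stop. The following trigger /d/ is voiced, so /ʈ/ must become voiced as well.
The voiced retroflex stop is [ɖ], so /ʈ/ → [ɖ].
At the second juncture, /p/ likewise becomes [b] adjacent to /d͡z/.

[foɖdʊbd͡zɔ]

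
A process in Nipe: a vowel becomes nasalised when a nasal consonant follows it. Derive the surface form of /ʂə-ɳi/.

/ə/ sits next to the nasal /ɳ/ and is therefore nasalised to [ə̃].

[ʂə̃ɳi]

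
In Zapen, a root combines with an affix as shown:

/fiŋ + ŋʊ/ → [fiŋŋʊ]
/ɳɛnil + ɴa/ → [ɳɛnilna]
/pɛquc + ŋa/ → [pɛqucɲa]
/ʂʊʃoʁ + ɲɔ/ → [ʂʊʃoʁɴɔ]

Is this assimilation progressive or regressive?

progressive

Underlying /ɴ/ is realised as [n] next to /l/; /l/ itself does not change.
The change uvular → alveolar matches the place of the preceding /l/, identifying this as place assimilation.
Checking the remaining alternations: /ŋ/ → [ɲ] after /c/ (velar → palatal, matching palatal); /ɲ/ → [ɴ] after /ʁ/ (palatal → uvular, matching uvular) — only place changes, and always toward the preceding segment.
No alternation appears in [fiŋŋʊ]: there the adjacent consonants already agree in place (/ŋ/ and /ŋ/ are both velar), so this form is consistent with the same rule.
Since the segment that changes follows the conditioning segment, the assimilation is progressive.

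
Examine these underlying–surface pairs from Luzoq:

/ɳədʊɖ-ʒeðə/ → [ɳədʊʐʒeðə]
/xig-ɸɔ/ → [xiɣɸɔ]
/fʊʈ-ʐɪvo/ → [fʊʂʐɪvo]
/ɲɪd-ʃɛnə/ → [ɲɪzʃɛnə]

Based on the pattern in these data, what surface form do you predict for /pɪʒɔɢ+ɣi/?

[pɪʒɔʁɣi]

The data show regressive manner assimilation: /ɖ/ → [ʐ] before /ʒ/; /g/ → [ɣ] before /ɸ/; /ʈ/ → [ʂ] before /ʐ/; /d/ → [z] before /ʃ/. In each pair only manner changes, matching the following consonant, while place and voice stay constant.
/ɢ/ is a voiced uvular stop. The following trigger /ɣ/ is a fricative, so /ɢ/ must become a fricative as well.
Changing only its manner to fricative gives [ʁ] — the voiced uvular fricative.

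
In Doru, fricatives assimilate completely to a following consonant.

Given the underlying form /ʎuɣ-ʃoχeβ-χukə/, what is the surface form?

[ʎuʃʃoχeχχukə]

/ɣ/ is the segment targeted by the rule; it sits immediately before /ʃ/, so it assimilates completely and surfaces as [ʃ].
At the second juncture, /β/ likewise becomes [χ] adjacent to /χ/.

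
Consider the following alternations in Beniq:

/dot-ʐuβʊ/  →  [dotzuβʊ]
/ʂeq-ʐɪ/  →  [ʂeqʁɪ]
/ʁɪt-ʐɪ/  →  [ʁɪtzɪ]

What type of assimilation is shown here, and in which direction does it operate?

The segment that alternates is /ʐ/, which surfaces as [z] when adjacent to /t/.
/ʐ/ is retroflex while /t/ is alveolar; the output [z] is alveolar, matching the trigger — so the feature that spreads is place.
Manner and voice are unchanged, so the assimilation is partial, not total.
The same holds elsewhere in the data: /ʐ/ → [ʁ] after /q/ (retroflex → uvular, matching uvular) — only place changes, and always toward the preceding segment.
The trigger is the preceding segment, so the direction is progressive (perseverative).

progressive place assimilation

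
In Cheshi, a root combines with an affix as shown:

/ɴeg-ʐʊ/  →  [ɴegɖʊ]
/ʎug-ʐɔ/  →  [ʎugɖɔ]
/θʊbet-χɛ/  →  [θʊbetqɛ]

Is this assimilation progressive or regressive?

The segment that alternates is /ʐ/, which surfaces as [ɖ] when adjacent to /g/.
/ʐ/ is a fricative while /g/ is a stop; the output [ɖ] is a stop, matching the trigger — so the feature that spreads is manner.
The other alternating form patterns the same way: /χ/ → [q] after /t/ (fricative → stop, matching a stop) — only manner changes, and always toward the preceding segment.
Since the segment that changes follows the conditioning segment, the assimilation is progressive.

progressive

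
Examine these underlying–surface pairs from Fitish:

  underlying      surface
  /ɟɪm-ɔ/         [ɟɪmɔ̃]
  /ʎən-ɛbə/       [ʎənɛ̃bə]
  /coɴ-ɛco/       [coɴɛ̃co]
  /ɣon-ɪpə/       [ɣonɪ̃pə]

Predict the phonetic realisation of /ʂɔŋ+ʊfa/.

The data show progressive nasality assimilation (vowel nasalisation): /ɔ/ → [ɔ̃] after /m/; /ɛ/ → [ɛ̃] after /n/; /ɛ/ → [ɛ̃] after /ɴ/; /ɪ/ → [ɪ̃] after /n/ — a vowel is nasalised by an immediately preceding nasal consonant.
/ʊ/ sits next to the nasal /ŋ/ and is therefore nasalised to [ʊ̃].

[ʂɔŋʊ̃fa]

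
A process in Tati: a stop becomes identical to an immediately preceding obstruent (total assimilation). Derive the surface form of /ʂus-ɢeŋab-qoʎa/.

/ɢ/ is the segment targeted by the rule; it sits immediately after /s/, so it assimilates completely and surfaces as [s].
At the second juncture, /q/ likewise becomes [b] adjacent to /b/.

[ʂusseŋabboʎa]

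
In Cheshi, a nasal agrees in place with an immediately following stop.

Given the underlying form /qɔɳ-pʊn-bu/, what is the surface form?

[qɔmpʊmbu]

/ɳ/ is a voiced retroflex nasal. The following trigger /p/ is bilabial, so /ɳ/ must become bilabial as well.
The voiced bilabial nasal is [m], so /ɳ/ → [m].
At the second juncture, /n/ likewise becomes [m] adjacent to /b/.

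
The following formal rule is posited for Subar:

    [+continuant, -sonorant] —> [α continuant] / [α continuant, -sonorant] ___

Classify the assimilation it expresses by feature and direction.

The rule copies [continuant] (continuancy) from the environment onto the target fricatives; since [±continuant] encodes the stop/fricative manner contrast, the assimilating dimension is manner.
The conditioning segment sits to the left of the focus bar, meaning the trigger precedes the segment that changes — progressive assimilation.

progressive manner assimilation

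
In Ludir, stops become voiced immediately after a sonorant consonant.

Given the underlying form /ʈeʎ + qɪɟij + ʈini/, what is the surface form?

[ʈeʎɢɪɟijɖini]

The rule targets /q/ (voiceless uvular stop), which sits after the trigger /ʎ/ (voiced).
Changing only its voicing to voiced gives [ɢ] — the voiced uvular stop.
The same rule applies at the second boundary: /ʈ/ → [ɖ] next to /j/.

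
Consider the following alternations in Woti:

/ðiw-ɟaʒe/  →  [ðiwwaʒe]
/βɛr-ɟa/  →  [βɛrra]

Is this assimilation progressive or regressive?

progressive

The segment that alternates is /ɟ/, which surfaces as [w] when adjacent to /w/.
The output [w] is identical to the trigger /w/ — every feature (place, manner, voicing) has been copied — so this is total assimilation.
The remaining alternation confirms this: /ɟ/ → [r] after /r/ — in each case the output is a copy of the preceding consonant.
Since the segment that changes follows the conditioning segment, the assimilation is progressive.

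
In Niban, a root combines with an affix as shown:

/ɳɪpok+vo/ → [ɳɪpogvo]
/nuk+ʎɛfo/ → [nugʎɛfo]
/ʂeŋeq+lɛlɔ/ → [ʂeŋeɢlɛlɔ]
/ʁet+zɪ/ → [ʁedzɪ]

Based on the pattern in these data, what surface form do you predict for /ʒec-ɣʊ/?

The data show regressive voicing assimilation: /k/ → [g] before /v/; /k/ → [g] before /ʎ/; /q/ → [ɢ] before /l/; /t/ → [d] before /z/. In each pair only voicing changes, matching the following consonant, while place and manner stay constant.
The rule targets /c/ (voiceless palatal stop), which sits before the trigger /ɣ/ (voiced).
A voiced palatal stop is [ɟ], so the surface segment is [ɟ].

[ʒeɟɣʊ]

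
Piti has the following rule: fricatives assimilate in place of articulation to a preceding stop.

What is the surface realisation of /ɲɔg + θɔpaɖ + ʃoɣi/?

/θ/ is a voiceless dental fricative. The preceding trigger /g/ is velar, so /θ/ must become velar as well.
A voiceless velar fricative is [x], so the surface segment is [x].
The same rule applies at the second boundary: /ʃ/ → [ʂ] next to /ɖ/.

[ɲɔgxɔpaɖʂoɣi]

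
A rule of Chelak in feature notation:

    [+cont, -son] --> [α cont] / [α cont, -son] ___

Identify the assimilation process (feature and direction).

progressive manner assimilation

The shared variable α links the value of [cont] on the target to that of the neighbouring obstruent. [cont] distinguishes stops from fricatives — a manner-of-articulation feature — so this is manner assimilation.
Since the environment is written before the underscore, the trigger precedes the target; the direction is progressive.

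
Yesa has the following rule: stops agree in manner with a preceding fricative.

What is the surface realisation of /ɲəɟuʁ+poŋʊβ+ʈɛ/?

[ɲəɟuʁɸoŋʊβʂɛ]

/p/ is a voiceless bilabial stop. The preceding trigger /ʁ/ is a fricative, so /p/ must become a fricative as well.
The voiceless bilabial fricative is [ɸ], so /p/ → [ɸ].
The same rule applies at the second boundary: /ʈ/ → [ʂ] next to /β/.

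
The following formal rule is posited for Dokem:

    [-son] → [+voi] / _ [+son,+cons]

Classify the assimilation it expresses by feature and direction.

The target ([-son], obstruents) acquires [+voi] next to a sonorant consonant ([+son,+cons]) — it takes on the voicing of its neighbour, so the feature that spreads is voicing.
Since the environment is written after the underscore, the trigger follows the target; the direction is regressive.

regressive voicing assimilation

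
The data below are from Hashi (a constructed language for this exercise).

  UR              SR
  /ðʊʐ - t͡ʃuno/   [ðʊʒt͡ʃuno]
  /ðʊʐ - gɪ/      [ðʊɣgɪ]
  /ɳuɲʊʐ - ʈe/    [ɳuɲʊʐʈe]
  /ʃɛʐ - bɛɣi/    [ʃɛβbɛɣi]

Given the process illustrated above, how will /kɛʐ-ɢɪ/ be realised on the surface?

[kɛʁɢɪ]

The data show regressive place assimilation: /ʐ/ → [ʒ] before /t͡ʃ/; /ʐ/ → [ɣ] before /g/; /ʐ/ → [β] before /b/. In each pair only place changes, matching the following consonant, while manner and voice stay constant.
No alternation appears in [ɳuɲʊʐʈe]: there the adjacent consonants already agree in place (/ʐ/ and /ʈ/ are both retroflex), so this form is consistent with the same rule.
/ʐ/ is a voiced retroflex fricative. The following trigger /ɢ/ is uvular, so /ʐ/ must become uvular as well.
The voiced uvular fricative is [ʁ], so /ʐ/ → [ʁ].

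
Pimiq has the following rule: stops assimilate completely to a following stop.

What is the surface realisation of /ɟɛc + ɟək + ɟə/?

[ɟɛɟɟəɟɟə]

/c/ is the segment targeted by the rule; it sits immediately before /ɟ/, so it assimilates completely and surfaces as [ɟ].
The same rule applies at the second boundary: /k/ → [ɟ] next to /ɟ/.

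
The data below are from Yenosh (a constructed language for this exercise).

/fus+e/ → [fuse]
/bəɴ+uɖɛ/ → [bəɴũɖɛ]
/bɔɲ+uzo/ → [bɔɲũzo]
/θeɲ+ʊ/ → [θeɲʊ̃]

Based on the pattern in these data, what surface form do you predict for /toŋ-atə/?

[toŋãtə]

The data show progressive nasality assimilation (vowel nasalisation): /u/ → [ũ] after /ɴ/; /u/ → [ũ] after /ɲ/; /ʊ/ → [ʊ̃] after /ɲ/ — a vowel is nasalised by an immediately preceding nasal consonant.
No change occurs in [fuse] because the vowel at the boundary is adjacent to an oral consonant, not a nasal (/e/ next to /s/).
The vowel /a/ is adjacent to the preceding nasal /ŋ/, so it acquires [+nasal] and surfaces as [ã].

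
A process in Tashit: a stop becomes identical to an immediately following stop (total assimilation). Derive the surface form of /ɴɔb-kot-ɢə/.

[ɴɔkkoɢɢə]

/b/ is the segment targeted by the rule; it sits immediately before /k/, so it assimilates completely and surfaces as [k].
The same rule applies at the second boundary: /t/ → [ɢ] next to /ɢ/.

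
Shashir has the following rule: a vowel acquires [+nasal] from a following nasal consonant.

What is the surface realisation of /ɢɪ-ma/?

[ɢɪ̃ma]

The vowel /ɪ/ is adjacent to the following nasal /m/, so it acquires [+nasal] and surfaces as [ɪ̃].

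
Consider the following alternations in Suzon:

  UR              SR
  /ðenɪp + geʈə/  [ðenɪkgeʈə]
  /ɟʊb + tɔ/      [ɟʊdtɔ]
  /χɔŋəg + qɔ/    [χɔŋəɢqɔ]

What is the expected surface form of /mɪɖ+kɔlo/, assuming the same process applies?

[mɪgkɔlo]

The data show regressive place assimilation: /p/ → [k] before /g/; /b/ → [d] before /t/; /g/ → [ɢ] before /q/. In each pair only place changes, matching the following consonant, while manner and voice stay constant.
The rule targets /ɖ/ (voiced retroflex stop), which sits before the trigger /k/ (velar).
The voiced velar stop is [g], so /ɖ/ → [g].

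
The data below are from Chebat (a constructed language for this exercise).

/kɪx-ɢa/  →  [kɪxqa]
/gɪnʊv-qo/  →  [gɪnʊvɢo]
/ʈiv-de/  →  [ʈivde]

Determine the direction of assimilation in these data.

The segment that alternates is /ɢ/, which surfaces as [q] when adjacent to /x/.
/ɢ/ is voiced while /x/ is voiceless; the output [q] is voiceless, matching the trigger — so the feature that spreads is voicing.
The same holds elsewhere in the data: /q/ → [ɢ] after /v/ (voiceless → voiced, matching voiced) — only voicing changes, and always toward the preceding segment.
No alternation appears in [ʈivde]: there the adjacent consonants already agree in voicing (/d/ and /v/ are both voiced), so this form is consistent with the same rule.
The trigger is the preceding segment, so the direction is progressive (perseverative).

progressive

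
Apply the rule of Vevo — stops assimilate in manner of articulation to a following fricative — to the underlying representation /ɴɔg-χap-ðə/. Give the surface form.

[ɴɔɣχaɸðə]

/g/ is a voiced velar stop. The following trigger /χ/ is a fricative, so /g/ must become a fricative as well.
A voiced velar fricative is [ɣ], so the surface segment is [ɣ].
The same rule applies at the second boundary: /p/ → [ɸ] next to /ð/.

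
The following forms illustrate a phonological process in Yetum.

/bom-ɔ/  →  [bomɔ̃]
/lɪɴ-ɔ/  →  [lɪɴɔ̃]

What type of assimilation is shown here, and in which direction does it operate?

progressive nasality assimilation (vowel nasalisation)

The vowel /ɔ/ surfaces as nasalised [ɔ̃] next to the preceding nasal /m/ — it has acquired the [+nasal] feature of its neighbour.
Likewise in the remaining data: /ɔ/ → [ɔ̃] after /ɴ/ — each time a vowel is nasalised next to a preceding nasal.
Because the conditioning nasal is to the left of the vowel that changes, the process is progressive (perseverative).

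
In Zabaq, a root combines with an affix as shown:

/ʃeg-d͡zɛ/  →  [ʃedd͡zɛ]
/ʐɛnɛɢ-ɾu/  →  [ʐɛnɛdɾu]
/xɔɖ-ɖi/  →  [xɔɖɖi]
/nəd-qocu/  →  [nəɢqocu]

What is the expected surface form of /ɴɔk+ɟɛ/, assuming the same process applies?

The data show regressive place assimilation: /g/ → [d] before /d͡z/; /ɢ/ → [d] before /ɾ/; /d/ → [ɢ] before /q/. In each pair only place changes, matching the following consonant, while manner and voice stay constant.
Nothing changes in [xɔɖɖi]: there the adjacent consonants already agree in place (/ɖ/ and /ɖ/ are both retroflex), so this form is consistent with the same rule.
/k/ is a voiceless velar stop. The following trigger /ɟ/ is palatal, so /k/ must become palatal as well.
A voiceless palatal stop is [c], so the surface segment is [c].

[ɴɔcɟɛ]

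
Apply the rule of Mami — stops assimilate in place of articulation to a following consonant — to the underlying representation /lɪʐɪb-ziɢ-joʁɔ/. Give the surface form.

[lɪʐɪdziɟjoʁɔ]

The rule targets /b/ (voiced bilabial stop), which sits before the trigger /z/ (alveolar).
Changing only its place to alveolar gives [d] — the voiced alveolar stop.
The same rule applies at the second boundary: /ɢ/ → [ɟ] next to /j/.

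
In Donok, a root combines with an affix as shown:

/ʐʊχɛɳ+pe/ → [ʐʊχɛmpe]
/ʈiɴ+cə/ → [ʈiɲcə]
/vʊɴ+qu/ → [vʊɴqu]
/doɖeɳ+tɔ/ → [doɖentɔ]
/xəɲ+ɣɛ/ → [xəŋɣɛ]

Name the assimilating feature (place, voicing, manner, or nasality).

Underlying /ɳ/ is realised as [m] next to /p/; /p/ itself does not change.
/ɳ/ is retroflex while /p/ is bilabial; the output [m] is bilabial, matching the trigger — so the feature that spreads is place.
Checking the remaining alternations: /ɴ/ → [ɲ] before /c/ (uvular → palatal, matching palatal); /ɳ/ → [n] before /t/ (retroflex → alveolar, matching alveolar); /ɲ/ → [ŋ] before /ɣ/ (palatal → velar, matching velar) — only place changes, and always toward the following segment.
No alternation appears in [vʊɴqu]: there the adjacent consonants already agree in place (/ɴ/ and /q/ are both uvular), so this form is consistent with the same rule.

place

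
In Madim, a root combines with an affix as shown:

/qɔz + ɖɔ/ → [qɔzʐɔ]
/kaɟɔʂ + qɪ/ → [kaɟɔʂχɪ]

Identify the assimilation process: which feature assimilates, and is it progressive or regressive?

progressive manner assimilation

Comparing underlying and surface forms, /ɖ/ → [ʐ] is the alternation; the neighbouring /z/ is constant.
/ɖ/ is a stop while /z/ is a fricative; the output [ʐ] is a fricative, matching the trigger — so the feature that spreads is manner.
Place and voice are unchanged, so the assimilation is partial, not total.
The other alternating form patterns the same way: /q/ → [χ] after /ʂ/ (stop → fricative, matching a fricative) — only manner changes, and always toward the preceding segment.
Since the segment that changes follows the conditioning segment, the assimilation is progressive.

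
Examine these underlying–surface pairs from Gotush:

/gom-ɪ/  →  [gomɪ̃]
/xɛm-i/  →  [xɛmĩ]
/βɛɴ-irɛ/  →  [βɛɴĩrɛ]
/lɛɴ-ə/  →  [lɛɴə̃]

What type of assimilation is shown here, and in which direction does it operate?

The vowel /ɪ/ surfaces as nasalised [ɪ̃] next to the preceding nasal /m/ — it has acquired the [+nasal] feature of its neighbour.
Likewise in the remaining data: /i/ → [ĩ] after /m/; /i/ → [ĩ] after /ɴ/; /ə/ → [ə̃] after /ɴ/ — each time a vowel is nasalised next to a preceding nasal.
Because the conditioning nasal is to the left of the vowel that changes, the process is progressive (perseverative).

progressive nasality assimilation (vowel nasalisation)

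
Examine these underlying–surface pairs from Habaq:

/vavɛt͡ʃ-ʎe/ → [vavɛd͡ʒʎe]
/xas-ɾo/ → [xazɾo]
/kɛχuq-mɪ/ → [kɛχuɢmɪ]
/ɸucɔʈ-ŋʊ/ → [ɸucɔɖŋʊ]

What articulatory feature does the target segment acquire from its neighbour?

voicing

The segment that alternates is /t͡ʃ/, which surfaces as [d͡ʒ] when adjacent to /ʎ/.
/t͡ʃ/ is voiceless while /ʎ/ is voiced; the output [d͡ʒ] is voiced, matching the trigger — so the feature that spreads is voicing.
The other alternating forms pattern the same way: /s/ → [z] before /ɾ/ (voiceless → voiced, matching voiced); /q/ → [ɢ] before /m/ (voiceless → voiced, matching voiced); /ʈ/ → [ɖ] before /ŋ/ (voiceless → voiced, matching voiced) — only voicing changes, and always toward the following segment.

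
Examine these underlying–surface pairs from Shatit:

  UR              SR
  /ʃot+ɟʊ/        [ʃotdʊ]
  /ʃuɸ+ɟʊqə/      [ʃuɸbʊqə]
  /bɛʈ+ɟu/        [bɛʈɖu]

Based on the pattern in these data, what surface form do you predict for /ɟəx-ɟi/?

[ɟəxgi]

The data show progressive place assimilation: /ɟ/ → [d] after /t/; /ɟ/ → [b] after /ɸ/; /ɟ/ → [ɖ] after /ʈ/. In each pair only place changes, matching the preceding consonant, while manner and voice stay constant.
/ɟ/ is a voiced palatal stop. The preceding trigger /x/ is velar, so /ɟ/ must become velar as well.
The voiced velar stop is [g], so /ɟ/ → [g].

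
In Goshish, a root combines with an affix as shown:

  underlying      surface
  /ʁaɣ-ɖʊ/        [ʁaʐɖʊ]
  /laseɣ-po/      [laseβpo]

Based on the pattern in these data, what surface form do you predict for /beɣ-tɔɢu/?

[beztɔɢu]

The data show regressive place assimilation: /ɣ/ → [ʐ] before /ɖ/; /ɣ/ → [β] before /p/. In each pair only place changes, matching the following consonant, while manner and voice stay constant.
/ɣ/ is a voiced velar fricative. The following trigger /t/ is alveolar, so /ɣ/ must become alveolar as well.
Changing only its place to alveolar gives [z] — the voiced alveolar fricative.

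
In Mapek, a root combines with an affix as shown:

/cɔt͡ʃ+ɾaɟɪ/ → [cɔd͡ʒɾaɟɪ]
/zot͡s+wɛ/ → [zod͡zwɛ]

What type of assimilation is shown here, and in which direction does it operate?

The segment that alternates is /t͡ʃ/, which surfaces as [d͡ʒ] when adjacent to /ɾ/.
/t͡ʃ/ is voiceless while /ɾ/ is voiced; the output [d͡ʒ] is voiced, matching the trigger — so the feature that spreads is voicing.
Place and manner are unchanged, so the assimilation is partial, not total.
Checking the remaining alternation: /t͡s/ → [d͡z] before /w/ (voiceless → voiced, matching voiced) — only voicing changes, and always toward the following segment.
The trigger is the following segment, so the direction is regressive (anticipatory).

regressive voicing assimilation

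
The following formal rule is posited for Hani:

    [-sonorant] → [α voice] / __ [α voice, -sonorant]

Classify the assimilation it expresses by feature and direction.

The rule copies [voice] from the environment onto the target, so the assimilating feature is voicing.
Since the environment is written after the underscore, the trigger follows the target; the direction is regressive.

regressive voicing assimilation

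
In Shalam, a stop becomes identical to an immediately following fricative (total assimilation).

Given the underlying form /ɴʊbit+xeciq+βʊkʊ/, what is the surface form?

/t/ is the segment targeted by the rule; it sits immediately before /x/, so it assimilates completely and surfaces as [x].
The same rule applies at the second boundary: /q/ → [β] next to /β/.

[ɴʊbixxeciββʊkʊ]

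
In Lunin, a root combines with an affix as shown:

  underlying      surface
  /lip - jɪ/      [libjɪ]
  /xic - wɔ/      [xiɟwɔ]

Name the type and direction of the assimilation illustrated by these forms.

regressive voicing assimilation

Comparing underlying and surface forms, /p/ → [b] is the alternation; the neighbouring /j/ is constant.
The change voiceless → voiced matches the voicing of the following /j/, identifying this as voicing assimilation.
Place and manner are unchanged, so the assimilation is partial, not total.
The same holds elsewhere in the data: /c/ → [ɟ] before /w/ (voiceless → voiced, matching voiced) — only voicing changes, and always toward the following segment.
Since the segment that changes precedes the conditioning segment, the assimilation is regressive.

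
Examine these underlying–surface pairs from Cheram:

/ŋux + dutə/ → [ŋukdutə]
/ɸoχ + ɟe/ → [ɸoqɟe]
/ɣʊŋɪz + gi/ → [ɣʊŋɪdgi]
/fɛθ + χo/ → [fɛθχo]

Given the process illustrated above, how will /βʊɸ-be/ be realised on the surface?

The data show regressive manner assimilation: /x/ → [k] before /d/; /χ/ → [q] before /ɟ/; /z/ → [d] before /g/. In each pair only manner changes, matching the following consonant, while place and voice stay constant.
Nothing changes in [fɛθχo]: there the adjacent consonants already agree in manner (/θ/ and /χ/ are both fricatives), so this form is consistent with the same rule.
/ɸ/ is a voiceless bilabial fricative. The following trigger /b/ is a stop, so /ɸ/ must become a stop as well.
A voiceless bilabial stop is [p], so the surface segment is [p].

[βʊpbe]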